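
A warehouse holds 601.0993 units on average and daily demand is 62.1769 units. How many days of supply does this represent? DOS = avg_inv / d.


DOS = 601.0993 / 62.1769 = 9.6676

9.6676 days


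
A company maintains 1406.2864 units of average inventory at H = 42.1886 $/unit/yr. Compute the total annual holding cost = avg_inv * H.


Cost = 1406.2864 * 42.1886 = 59329.2544

59329.2544 $/yr


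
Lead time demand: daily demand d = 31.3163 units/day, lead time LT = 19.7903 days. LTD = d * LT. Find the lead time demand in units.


LTD = 31.3163 * 19.7903 = 619.7590

619.7590 units


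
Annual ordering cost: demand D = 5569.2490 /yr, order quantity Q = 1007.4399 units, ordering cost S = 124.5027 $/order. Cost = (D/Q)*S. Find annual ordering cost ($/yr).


Number of orders = D/Q = 5.5281
Cost = 5.5281 * 124.5027 = 688.2659

688.2659 $/yr


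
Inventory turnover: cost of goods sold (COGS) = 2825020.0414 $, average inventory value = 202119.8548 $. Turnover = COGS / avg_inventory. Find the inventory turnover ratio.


Turnover = 2825020.0414 / 202119.8548 = 13.9770

13.9770


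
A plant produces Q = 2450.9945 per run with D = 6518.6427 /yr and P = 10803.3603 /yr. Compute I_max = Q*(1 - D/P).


D/P = 0.6034
1 - D/P = 0.3966
I_max = 2450.9945 * 0.3966 = 972.0882

972.0882 units


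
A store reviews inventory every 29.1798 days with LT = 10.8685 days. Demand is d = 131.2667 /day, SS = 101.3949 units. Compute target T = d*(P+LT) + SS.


P + LT = 40.0483
d*(P+LT) = 131.2667 * 40.0483 = 5257.0082
T = 5257.0082 + 101.3949 = 5358.4031

5358.4031 units


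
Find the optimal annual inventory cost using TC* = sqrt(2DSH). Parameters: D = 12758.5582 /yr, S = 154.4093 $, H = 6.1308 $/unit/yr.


2*D*S*H = 24155842.9627
TC* = sqrt(24155842.9627) = 4914.8594

4914.8594 $/yr


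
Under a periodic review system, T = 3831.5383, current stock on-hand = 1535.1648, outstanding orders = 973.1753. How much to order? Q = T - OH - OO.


Inventory position = OH + OO = 1535.1648 + 973.1753 = 2508.3401
Q = 3831.5383 - 2508.3401 = 1323.1982

1323.1982 units


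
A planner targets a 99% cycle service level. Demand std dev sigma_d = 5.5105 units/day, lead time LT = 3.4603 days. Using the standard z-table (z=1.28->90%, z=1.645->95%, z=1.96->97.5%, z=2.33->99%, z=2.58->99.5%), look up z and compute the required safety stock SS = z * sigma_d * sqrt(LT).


From the table, SL = 99% corresponds to z = 2.33
sqrt(LT) = sqrt(3.4603) = 1.8602
SS = 2.33 * 5.5105 * 1.8602 = 23.8838

23.8838 units


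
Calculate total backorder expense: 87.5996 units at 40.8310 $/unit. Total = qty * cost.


Total = 87.5996 * 40.8310 = 3576.7793

3576.7793 $


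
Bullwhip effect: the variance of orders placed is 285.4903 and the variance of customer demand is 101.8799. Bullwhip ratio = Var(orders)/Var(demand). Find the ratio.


BW = 285.4903 / 101.8799 = 2.8022

2.8022


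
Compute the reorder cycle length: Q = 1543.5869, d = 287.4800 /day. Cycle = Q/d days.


Cycle = 1543.5869 / 287.4800 = 5.3694

5.3694 days


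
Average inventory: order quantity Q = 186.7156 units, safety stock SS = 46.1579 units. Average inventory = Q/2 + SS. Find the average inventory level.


Q/2 = 93.3578
Avg = 93.3578 + 46.1579 = 139.5157

139.5157 units


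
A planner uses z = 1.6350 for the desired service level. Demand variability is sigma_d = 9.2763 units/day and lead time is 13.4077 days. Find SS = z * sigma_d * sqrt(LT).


sqrt(LT) = sqrt(13.4077) = 3.6617
SS = 1.6350 * 9.2763 * 3.6617 = 55.5354

55.5354 units


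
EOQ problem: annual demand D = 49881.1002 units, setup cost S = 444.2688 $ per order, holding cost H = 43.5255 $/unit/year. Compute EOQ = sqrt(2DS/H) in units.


2*D*S = 2 * 49881.1002 * 444.2688 = 44321233.0571
2*D*S/H = 1018281.9969
EOQ = sqrt(1018281.9969) = 1009.0996

1009.0996 units


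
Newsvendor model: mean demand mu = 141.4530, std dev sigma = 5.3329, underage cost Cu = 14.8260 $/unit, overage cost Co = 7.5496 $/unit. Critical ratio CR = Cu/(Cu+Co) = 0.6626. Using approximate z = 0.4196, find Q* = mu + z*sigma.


CR = Cu/(Cu+Co) = 14.8260/(14.8260+7.5496) = 0.6626
z = 0.4196
Q* = 141.4530 + 0.4196 * 5.3329 = 143.6907

143.6907 units


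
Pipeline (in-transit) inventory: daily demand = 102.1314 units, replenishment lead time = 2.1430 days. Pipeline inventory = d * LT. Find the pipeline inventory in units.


Pipeline = 102.1314 * 2.1430 = 218.8676

218.8676 units


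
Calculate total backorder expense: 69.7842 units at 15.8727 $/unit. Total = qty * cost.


Total = 69.7842 * 15.8727 = 1107.6637

1107.6637 $


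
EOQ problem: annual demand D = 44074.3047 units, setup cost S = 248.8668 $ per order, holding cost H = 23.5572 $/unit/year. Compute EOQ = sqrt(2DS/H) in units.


2*D*S = 2 * 44074.3047 * 248.8668 = 21937262.3458
2*D*S/H = 931233.8625
EOQ = sqrt(931233.8625) = 965.0046

965.0046 units


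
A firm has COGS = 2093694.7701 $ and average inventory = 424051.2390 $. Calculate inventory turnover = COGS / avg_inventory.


Turnover = 2093694.7701 / 424051.2390 = 4.9374

4.9374


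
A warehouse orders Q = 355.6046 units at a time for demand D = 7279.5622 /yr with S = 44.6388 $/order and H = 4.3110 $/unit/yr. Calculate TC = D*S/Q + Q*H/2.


Ordering cost = D*S/Q = 913.7984
Holding cost = Q*H/2 = 766.5057
TC = 913.7984 + 766.5057 = 1680.3041

1680.3041 $/yr


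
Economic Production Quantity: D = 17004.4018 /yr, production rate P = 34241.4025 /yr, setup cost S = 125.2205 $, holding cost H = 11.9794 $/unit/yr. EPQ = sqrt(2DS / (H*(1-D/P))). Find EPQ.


1 - D/P = 1 - 0.4966 = 0.5034
H*(1-D/P) = 6.0304
2DS = 4258599.3912
EPQ = sqrt(706190.0051) = 840.3511

840.3511 units


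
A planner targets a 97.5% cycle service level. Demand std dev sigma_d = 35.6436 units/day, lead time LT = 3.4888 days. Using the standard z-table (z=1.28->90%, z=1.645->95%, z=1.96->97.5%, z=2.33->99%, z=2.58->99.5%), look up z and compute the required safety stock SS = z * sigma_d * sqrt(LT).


From the table, SL = 97.5% corresponds to z = 1.96
sqrt(LT) = sqrt(3.4888) = 1.8678
SS = 1.96 * 35.6436 * 1.8678 = 130.4895

130.4895 units


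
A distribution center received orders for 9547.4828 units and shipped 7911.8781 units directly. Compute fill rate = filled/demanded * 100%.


FR = 7911.8781 / 9547.4828 * 100 = 82.8687

82.8687%


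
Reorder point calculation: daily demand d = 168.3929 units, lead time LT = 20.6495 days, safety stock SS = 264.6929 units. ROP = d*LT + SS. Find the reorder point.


d*LT = 168.3929 * 20.6495 = 3477.2292
ROP = 3477.2292 + 264.6929 = 3741.9221

3741.9221 units


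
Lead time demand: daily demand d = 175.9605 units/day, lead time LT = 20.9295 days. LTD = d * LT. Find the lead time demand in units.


LTD = 175.9605 * 20.9295 = 3682.7653

3682.7653 units


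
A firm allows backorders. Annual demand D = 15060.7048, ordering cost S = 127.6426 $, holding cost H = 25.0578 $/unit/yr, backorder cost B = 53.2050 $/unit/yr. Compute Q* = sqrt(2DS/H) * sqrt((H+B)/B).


sqrt(2DS/H) = 391.7094
sqrt((H+B)/B) = 1.2128
Q* = 391.7094 * 1.2128 = 475.0786

475.0786 units


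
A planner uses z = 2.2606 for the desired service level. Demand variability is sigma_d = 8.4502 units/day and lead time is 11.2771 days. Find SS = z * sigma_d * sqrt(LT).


sqrt(LT) = sqrt(11.2771) = 3.3581
SS = 2.2606 * 8.4502 * 3.3581 = 64.1489

64.1489 units


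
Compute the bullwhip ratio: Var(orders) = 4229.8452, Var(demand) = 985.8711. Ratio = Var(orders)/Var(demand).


BW = 4229.8452 / 985.8711 = 4.2905

4.2905


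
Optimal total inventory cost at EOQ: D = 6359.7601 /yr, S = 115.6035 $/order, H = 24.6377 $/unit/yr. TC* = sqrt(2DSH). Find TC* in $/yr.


2*D*S*H = 36227792.7884
TC* = sqrt(36227792.7884) = 6018.9528

6018.9528 $/yr


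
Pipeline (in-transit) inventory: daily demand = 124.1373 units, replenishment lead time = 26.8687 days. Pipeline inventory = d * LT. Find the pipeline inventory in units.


Pipeline = 124.1373 * 26.8687 = 3335.4079

3335.4079 units


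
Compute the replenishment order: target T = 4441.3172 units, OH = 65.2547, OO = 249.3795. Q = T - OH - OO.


Inventory position = OH + OO = 65.2547 + 249.3795 = 314.6342
Q = 4441.3172 - 314.6342 = 4126.6830

4126.6830 units


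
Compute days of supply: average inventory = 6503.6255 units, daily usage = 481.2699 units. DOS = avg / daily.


DOS = 6503.6255 / 481.2699 = 13.5135

13.5135 days


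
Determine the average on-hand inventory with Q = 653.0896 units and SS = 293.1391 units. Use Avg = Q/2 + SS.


Q/2 = 326.5448
Avg = 326.5448 + 293.1391 = 619.6839

619.6839 units


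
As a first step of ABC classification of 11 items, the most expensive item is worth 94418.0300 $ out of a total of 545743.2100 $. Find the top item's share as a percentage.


Top item = 94418.0300
Total = 545743.2100
Percentage = 94418.0300 / 545743.2100 * 100 = 17.3008

17.3008%


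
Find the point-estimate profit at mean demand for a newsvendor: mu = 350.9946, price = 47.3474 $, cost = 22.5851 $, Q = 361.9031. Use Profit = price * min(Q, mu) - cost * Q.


Sales at mu = min(361.9031, 350.9946) = 350.9946
Revenue = 47.3474 * 350.9946 = 16618.6817
Total cost = 22.5851 * 361.9031 = 8173.6177
Profit = 16618.6817 - 8173.6177 = 8445.0640

8445.0640 $


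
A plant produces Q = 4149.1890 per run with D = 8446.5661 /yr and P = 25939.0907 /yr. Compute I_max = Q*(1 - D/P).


D/P = 0.3256
1 - D/P = 0.6744
I_max = 4149.1890 * 0.6744 = 2798.0854

2798.0854 units


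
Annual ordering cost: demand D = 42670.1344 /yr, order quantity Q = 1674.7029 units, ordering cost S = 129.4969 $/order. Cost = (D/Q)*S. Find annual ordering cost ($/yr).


Number of orders = D/Q = 25.4792
Cost = 25.4792 * 129.4969 = 3299.4808

3299.4808 $/yr


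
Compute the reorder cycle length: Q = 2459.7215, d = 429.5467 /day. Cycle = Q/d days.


Cycle = 2459.7215 / 429.5467 = 5.7263

5.7263 days


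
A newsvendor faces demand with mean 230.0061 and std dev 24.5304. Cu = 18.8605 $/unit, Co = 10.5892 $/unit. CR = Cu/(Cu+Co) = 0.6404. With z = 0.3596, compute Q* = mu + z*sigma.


CR = Cu/(Cu+Co) = 18.8605/(18.8605+10.5892) = 0.6404
z = 0.3596
Q* = 230.0061 + 0.3596 * 24.5304 = 238.8272

238.8272 units


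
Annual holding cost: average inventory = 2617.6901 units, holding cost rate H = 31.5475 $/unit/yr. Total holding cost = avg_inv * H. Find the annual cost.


Cost = 2617.6901 * 31.5475 = 82581.5784

82581.5784 $/yr


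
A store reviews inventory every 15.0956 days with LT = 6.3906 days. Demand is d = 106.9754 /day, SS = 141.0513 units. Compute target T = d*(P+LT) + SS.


P + LT = 21.4862
d*(P+LT) = 106.9754 * 21.4862 = 2298.4948
T = 2298.4948 + 141.0513 = 2439.5461

2439.5461 units


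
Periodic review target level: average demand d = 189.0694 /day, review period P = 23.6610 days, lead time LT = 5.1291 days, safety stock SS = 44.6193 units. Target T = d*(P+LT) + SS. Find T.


P + LT = 28.7901
d*(P+LT) = 189.0694 * 28.7901 = 5443.3269
T = 5443.3269 + 44.6193 = 5487.9462

5487.9462 units


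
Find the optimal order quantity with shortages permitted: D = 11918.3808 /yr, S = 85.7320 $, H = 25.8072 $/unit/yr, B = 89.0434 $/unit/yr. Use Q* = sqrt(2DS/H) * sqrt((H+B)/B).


sqrt(2DS/H) = 281.4004
sqrt((H+B)/B) = 1.1357
Q* = 281.4004 * 1.1357 = 319.5880

319.5880 units


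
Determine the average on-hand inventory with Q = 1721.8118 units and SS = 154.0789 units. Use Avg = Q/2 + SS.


Q/2 = 860.9059
Avg = 860.9059 + 154.0789 = 1014.9848

1014.9848 units


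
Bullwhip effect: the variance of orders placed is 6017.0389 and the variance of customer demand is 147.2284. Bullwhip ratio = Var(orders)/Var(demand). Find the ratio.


BW = 6017.0389 / 147.2284 = 40.8687

40.8687


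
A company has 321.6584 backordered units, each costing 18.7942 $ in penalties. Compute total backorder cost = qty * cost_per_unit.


Total = 321.6584 * 18.7942 = 6045.3123

6045.3123 $


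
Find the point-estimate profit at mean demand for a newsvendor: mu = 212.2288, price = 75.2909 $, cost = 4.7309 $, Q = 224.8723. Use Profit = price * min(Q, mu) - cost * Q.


Sales at mu = min(224.8723, 212.2288) = 212.2288
Revenue = 75.2909 * 212.2288 = 15978.8974
Total cost = 4.7309 * 224.8723 = 1063.8484
Profit = 15978.8974 - 1063.8484 = 14915.0490

14915.0490 $


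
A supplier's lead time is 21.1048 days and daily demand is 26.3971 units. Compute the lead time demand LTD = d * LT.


LTD = 26.3971 * 21.1048 = 557.1055

557.1055 units


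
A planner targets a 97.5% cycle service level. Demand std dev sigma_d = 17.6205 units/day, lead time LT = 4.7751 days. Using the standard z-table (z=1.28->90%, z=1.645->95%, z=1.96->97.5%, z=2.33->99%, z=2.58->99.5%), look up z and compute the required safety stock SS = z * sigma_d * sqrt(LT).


From the table, SL = 97.5% corresponds to z = 1.96
sqrt(LT) = sqrt(4.7751) = 2.1852
SS = 1.96 * 17.6205 * 2.1852 = 75.4685

75.4685 units


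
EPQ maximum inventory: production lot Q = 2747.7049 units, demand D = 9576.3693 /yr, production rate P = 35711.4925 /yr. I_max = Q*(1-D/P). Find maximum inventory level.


D/P = 0.2682
1 - D/P = 0.7318
I_max = 2747.7049 * 0.7318 = 2010.8822

2010.8822 units


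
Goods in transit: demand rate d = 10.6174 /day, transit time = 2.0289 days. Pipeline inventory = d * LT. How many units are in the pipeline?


Pipeline = 10.6174 * 2.0289 = 21.5416

21.5416 units


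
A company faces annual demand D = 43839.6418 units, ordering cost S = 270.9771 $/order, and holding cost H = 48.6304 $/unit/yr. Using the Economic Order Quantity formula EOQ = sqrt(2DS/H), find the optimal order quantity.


2*D*S = 2 * 43839.6418 * 270.9771 = 23759078.0000
2*D*S/H = 488564.3137
EOQ = sqrt(488564.3137) = 698.9738

698.9738 units


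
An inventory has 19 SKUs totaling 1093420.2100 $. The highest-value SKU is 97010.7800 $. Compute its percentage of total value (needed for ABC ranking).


Top item = 97010.7800
Total = 1093420.2100
Percentage = 97010.7800 / 1093420.2100 * 100 = 8.8722

8.8722%


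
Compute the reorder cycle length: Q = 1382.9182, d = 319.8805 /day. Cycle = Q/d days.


Cycle = 1382.9182 / 319.8805 = 4.3232

4.3232 days


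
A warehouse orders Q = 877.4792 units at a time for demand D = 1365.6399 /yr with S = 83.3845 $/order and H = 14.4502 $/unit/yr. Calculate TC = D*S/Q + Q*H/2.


Ordering cost = D*S/Q = 129.7731
Holding cost = Q*H/2 = 6339.8750
TC = 129.7731 + 6339.8750 = 6469.6481

6469.6481 $/yr


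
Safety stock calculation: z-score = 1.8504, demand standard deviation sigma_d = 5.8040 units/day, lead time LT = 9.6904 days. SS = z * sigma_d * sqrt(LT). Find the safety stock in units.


sqrt(LT) = sqrt(9.6904) = 3.1129
SS = 1.8504 * 5.8040 * 3.1129 = 33.4321

33.4321 units


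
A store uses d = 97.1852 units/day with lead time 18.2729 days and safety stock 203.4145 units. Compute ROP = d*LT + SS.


d*LT = 97.1852 * 18.2729 = 1775.8554
ROP = 1775.8554 + 203.4145 = 1979.2699

1979.2699 units


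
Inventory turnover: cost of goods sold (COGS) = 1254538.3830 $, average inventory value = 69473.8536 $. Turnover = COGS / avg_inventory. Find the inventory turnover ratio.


Turnover = 1254538.3830 / 69473.8536 = 18.0577

18.0577


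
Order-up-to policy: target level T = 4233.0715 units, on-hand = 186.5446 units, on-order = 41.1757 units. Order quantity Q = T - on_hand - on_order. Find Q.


Inventory position = OH + OO = 186.5446 + 41.1757 = 227.7203
Q = 4233.0715 - 227.7203 = 4005.3512

4005.3512 units


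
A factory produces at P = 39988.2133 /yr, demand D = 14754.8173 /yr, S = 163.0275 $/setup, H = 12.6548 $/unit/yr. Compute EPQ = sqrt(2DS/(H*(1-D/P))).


1 - D/P = 1 - 0.3690 = 0.6310
H*(1-D/P) = 7.9854
2DS = 4810881.9548
EPQ = sqrt(602456.5237) = 776.1807

776.1807 units


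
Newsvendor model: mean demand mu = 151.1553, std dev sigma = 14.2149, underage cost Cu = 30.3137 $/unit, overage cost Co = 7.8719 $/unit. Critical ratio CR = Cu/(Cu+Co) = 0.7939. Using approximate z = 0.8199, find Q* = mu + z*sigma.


CR = Cu/(Cu+Co) = 30.3137/(30.3137+7.8719) = 0.7939
z = 0.8199
Q* = 151.1553 + 0.8199 * 14.2149 = 162.8101

162.8101 units


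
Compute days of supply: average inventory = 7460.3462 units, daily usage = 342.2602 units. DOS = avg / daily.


DOS = 7460.3462 / 342.2602 = 21.7973

21.7973 days


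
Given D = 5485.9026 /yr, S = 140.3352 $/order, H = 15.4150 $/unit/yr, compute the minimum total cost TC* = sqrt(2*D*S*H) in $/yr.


2*D*S*H = 23734945.3045
TC* = sqrt(23734945.3045) = 4871.8523

4871.8523 $/yr


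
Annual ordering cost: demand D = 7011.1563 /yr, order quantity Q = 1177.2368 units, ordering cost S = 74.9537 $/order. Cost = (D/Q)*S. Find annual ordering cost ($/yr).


Number of orders = D/Q = 5.9556
Cost = 5.9556 * 74.9537 = 446.3946

446.3946 $/yr


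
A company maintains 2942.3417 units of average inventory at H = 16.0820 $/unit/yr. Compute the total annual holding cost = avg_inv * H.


Cost = 2942.3417 * 16.0820 = 47318.7392

47318.7392 $/yr


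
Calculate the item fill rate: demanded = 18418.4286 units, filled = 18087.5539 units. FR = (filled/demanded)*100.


FR = 18087.5539 / 18418.4286 * 100 = 98.2036

98.2036%


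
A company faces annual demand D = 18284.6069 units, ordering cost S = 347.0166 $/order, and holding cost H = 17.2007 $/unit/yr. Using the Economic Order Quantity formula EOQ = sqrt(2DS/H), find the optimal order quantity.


2*D*S = 2 * 18284.6069 * 347.0166 = 12690124.2375
2*D*S/H = 737767.8954
EOQ = sqrt(737767.8954) = 858.9342

858.9342 units


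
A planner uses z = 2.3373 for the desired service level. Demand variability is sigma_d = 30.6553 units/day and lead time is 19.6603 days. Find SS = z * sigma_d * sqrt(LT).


sqrt(LT) = sqrt(19.6603) = 4.4340
SS = 2.3373 * 30.6553 * 4.4340 = 317.6985

317.6985 units


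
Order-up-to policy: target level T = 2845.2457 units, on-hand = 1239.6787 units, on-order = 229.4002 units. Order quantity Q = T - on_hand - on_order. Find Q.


Inventory position = OH + OO = 1239.6787 + 229.4002 = 1469.0789
Q = 2845.2457 - 1469.0789 = 1376.1668

1376.1668 units


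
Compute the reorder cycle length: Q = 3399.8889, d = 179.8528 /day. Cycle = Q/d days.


Cycle = 3399.8889 / 179.8528 = 18.9037

18.9037 days


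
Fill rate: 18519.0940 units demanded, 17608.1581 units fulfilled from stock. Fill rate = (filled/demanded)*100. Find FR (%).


FR = 17608.1581 / 18519.0940 * 100 = 95.0811

95.0811%


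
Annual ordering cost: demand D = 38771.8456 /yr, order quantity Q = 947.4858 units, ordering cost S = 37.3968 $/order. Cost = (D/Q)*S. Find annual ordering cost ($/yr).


Number of orders = D/Q = 40.9208
Cost = 40.9208 * 37.3968 = 1530.3057

1530.3057 $/yr


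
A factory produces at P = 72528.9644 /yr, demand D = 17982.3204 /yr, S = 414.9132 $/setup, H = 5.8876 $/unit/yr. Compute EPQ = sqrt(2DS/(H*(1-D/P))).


1 - D/P = 1 - 0.2479 = 0.7521
H*(1-D/P) = 4.4279
2DS = 14922204.2012
EPQ = sqrt(3370063.8015) = 1835.7734

1835.7734 units


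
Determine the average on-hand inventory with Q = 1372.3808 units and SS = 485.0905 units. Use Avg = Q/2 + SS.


Q/2 = 686.1904
Avg = 686.1904 + 485.0905 = 1171.2809

1171.2809 units


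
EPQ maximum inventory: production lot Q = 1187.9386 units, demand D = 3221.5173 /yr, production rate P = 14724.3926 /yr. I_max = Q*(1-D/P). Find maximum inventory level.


D/P = 0.2188
1 - D/P = 0.7812
I_max = 1187.9386 * 0.7812 = 928.0321

928.0321 units


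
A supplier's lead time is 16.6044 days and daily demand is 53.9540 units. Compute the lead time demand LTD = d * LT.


LTD = 53.9540 * 16.6044 = 895.8738

895.8738 units


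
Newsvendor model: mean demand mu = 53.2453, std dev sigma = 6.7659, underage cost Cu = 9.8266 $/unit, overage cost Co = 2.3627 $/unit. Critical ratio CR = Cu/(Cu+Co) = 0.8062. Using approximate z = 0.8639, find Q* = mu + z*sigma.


CR = Cu/(Cu+Co) = 9.8266/(9.8266+2.3627) = 0.8062
z = 0.8639
Q* = 53.2453 + 0.8639 * 6.7659 = 59.0904

59.0904 units


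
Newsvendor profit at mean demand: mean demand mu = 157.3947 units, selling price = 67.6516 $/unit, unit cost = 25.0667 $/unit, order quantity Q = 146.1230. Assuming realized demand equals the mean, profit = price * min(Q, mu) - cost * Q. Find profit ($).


Sales at mu = min(146.1230, 157.3947) = 146.1230
Revenue = 67.6516 * 146.1230 = 9885.4547
Total cost = 25.0667 * 146.1230 = 3662.8214
Profit = 9885.4547 - 3662.8214 = 6222.6333

6222.6333 $


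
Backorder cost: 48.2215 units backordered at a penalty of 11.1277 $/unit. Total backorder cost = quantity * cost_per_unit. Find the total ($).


Total = 48.2215 * 11.1277 = 536.5944

536.5944 $


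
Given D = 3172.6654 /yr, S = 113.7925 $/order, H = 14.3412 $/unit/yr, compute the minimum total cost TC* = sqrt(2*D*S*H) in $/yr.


2*D*S*H = 10355078.5908
TC* = sqrt(10355078.5908) = 3217.9308

3217.9308 $/yr


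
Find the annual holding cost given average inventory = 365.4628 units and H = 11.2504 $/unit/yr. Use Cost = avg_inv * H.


Cost = 365.4628 * 11.2504 = 4111.6027

4111.6027 $/yr


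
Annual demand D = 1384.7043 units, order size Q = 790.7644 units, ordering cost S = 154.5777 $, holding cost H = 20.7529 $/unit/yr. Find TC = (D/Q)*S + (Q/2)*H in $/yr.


Ordering cost = D*S/Q = 270.6804
Holding cost = Q*H/2 = 8205.3273
TC = 270.6804 + 8205.3273 = 8476.0076

8476.0076 $/yr


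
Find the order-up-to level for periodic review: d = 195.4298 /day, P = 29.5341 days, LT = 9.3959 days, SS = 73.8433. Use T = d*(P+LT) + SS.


P + LT = 38.9300
d*(P+LT) = 195.4298 * 38.9300 = 7608.0821
T = 7608.0821 + 73.8433 = 7681.9254

7681.9254 units


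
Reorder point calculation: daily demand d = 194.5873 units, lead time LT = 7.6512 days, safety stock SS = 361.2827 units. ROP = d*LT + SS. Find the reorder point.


d*LT = 194.5873 * 7.6512 = 1488.8263
ROP = 1488.8263 + 361.2827 = 1850.1090

1850.1090 units


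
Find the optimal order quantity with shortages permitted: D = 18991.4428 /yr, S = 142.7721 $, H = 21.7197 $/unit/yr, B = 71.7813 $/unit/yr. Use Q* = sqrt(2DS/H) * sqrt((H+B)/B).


sqrt(2DS/H) = 499.6763
sqrt((H+B)/B) = 1.1413
Q* = 499.6763 * 1.1413 = 570.2840

570.2840 units


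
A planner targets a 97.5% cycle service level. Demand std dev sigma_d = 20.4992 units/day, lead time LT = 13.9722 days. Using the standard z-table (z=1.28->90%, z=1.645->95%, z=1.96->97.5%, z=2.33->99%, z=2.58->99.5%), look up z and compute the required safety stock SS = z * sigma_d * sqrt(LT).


From the table, SL = 97.5% corresponds to z = 1.96
sqrt(LT) = sqrt(13.9722) = 3.7379
SS = 1.96 * 20.4992 * 3.7379 = 150.1846

150.1846 units


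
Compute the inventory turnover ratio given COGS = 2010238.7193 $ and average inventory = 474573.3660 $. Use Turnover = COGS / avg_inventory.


Turnover = 2010238.7193 / 474573.3660 = 4.2359

4.2359


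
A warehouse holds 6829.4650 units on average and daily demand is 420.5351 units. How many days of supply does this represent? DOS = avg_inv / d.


DOS = 6829.4650 / 420.5351 = 16.2399

16.2399 days


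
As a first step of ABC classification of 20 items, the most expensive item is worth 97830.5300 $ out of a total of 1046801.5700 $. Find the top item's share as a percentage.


Top item = 97830.5300
Total = 1046801.5700
Percentage = 97830.5300 / 1046801.5700 * 100 = 9.3457

9.3457%


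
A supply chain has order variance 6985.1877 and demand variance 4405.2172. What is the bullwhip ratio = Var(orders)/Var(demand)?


BW = 6985.1877 / 4405.2172 = 1.5857

1.5857


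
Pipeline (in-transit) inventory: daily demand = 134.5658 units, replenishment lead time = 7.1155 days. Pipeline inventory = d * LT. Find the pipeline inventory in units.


Pipeline = 134.5658 * 7.1155 = 957.5029

957.5029 units


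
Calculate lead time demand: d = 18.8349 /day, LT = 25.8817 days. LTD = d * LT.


LTD = 18.8349 * 25.8817 = 487.4792

487.4792 units


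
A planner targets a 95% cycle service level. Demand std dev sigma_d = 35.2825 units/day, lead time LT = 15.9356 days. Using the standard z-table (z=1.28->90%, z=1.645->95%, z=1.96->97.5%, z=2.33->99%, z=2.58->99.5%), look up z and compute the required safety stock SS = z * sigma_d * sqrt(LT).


From the table, SL = 95% corresponds to z = 1.645
sqrt(LT) = sqrt(15.9356) = 3.9919
SS = 1.645 * 35.2825 * 3.9919 = 231.6912

231.6912 units


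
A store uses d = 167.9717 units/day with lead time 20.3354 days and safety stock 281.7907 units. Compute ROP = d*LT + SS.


d*LT = 167.9717 * 20.3354 = 3415.7717
ROP = 3415.7717 + 281.7907 = 3697.5624

3697.5624 units


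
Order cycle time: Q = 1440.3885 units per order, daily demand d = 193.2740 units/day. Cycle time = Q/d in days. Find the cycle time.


Cycle = 1440.3885 / 193.2740 = 7.4526

7.4526 days


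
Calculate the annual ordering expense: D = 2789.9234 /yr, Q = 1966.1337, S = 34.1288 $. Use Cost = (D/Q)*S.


Number of orders = D/Q = 1.4190
Cost = 1.4190 * 34.1288 = 48.4284

48.4284 $/yr


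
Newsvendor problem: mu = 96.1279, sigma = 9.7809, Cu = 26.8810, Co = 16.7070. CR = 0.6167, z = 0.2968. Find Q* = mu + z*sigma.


CR = Cu/(Cu+Co) = 26.8810/(26.8810+16.7070) = 0.6167
z = 0.2968
Q* = 96.1279 + 0.2968 * 9.7809 = 99.0309

99.0309 units


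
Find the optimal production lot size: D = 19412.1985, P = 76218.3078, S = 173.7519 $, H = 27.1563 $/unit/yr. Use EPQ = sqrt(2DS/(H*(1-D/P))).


1 - D/P = 1 - 0.2547 = 0.7453
H*(1-D/P) = 20.2398
2DS = 6745812.7451
EPQ = sqrt(333294.3419) = 577.3165

577.3165 units


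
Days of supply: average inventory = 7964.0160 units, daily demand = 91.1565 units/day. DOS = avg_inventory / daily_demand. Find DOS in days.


DOS = 7964.0160 / 91.1565 = 87.3664

87.3664 days


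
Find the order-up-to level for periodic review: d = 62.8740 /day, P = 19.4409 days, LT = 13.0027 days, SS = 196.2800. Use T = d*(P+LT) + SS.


P + LT = 32.4436
d*(P+LT) = 62.8740 * 32.4436 = 2039.8589
T = 2039.8589 + 196.2800 = 2236.1389

2236.1389 units


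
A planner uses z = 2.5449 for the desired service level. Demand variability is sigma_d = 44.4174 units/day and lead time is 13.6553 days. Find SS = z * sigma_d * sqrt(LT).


sqrt(LT) = sqrt(13.6553) = 3.6953
SS = 2.5449 * 44.4174 * 3.6953 = 417.7096

417.7096 units


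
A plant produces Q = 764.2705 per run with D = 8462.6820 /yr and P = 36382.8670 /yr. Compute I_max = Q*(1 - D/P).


D/P = 0.2326
1 - D/P = 0.7674
I_max = 764.2705 * 0.7674 = 586.5006

586.5006 units


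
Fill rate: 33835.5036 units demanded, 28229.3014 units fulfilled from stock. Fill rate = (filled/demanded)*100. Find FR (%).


FR = 28229.3014 / 33835.5036 * 100 = 83.4310

83.4310%


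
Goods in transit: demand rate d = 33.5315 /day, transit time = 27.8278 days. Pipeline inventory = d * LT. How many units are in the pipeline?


Pipeline = 33.5315 * 27.8278 = 933.1079

933.1079 units


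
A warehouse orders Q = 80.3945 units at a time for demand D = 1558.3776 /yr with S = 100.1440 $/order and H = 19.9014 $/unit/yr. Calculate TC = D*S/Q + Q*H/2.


Ordering cost = D*S/Q = 1941.2045
Holding cost = Q*H/2 = 799.9816
TC = 1941.2045 + 799.9816 = 2741.1861

2741.1861 $/yr


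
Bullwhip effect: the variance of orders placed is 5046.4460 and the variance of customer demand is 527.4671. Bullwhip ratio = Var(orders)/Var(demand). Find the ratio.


BW = 5046.4460 / 527.4671 = 9.5673

9.5673


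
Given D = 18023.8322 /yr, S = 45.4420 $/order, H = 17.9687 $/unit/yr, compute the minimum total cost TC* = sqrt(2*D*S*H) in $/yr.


2*D*S*H = 29434131.5416
TC* = sqrt(29434131.5416) = 5425.3232

5425.3232 $/yr


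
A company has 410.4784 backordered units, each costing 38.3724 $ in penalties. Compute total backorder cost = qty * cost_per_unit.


Total = 410.4784 * 38.3724 = 15751.0414

15751.0414 $


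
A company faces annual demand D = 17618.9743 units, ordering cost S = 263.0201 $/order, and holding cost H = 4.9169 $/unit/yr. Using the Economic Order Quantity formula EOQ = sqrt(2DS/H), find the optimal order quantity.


2*D*S = 2 * 17618.9743 * 263.0201 = 9268288.7646
2*D*S/H = 1884986.2240
EOQ = sqrt(1884986.2240) = 1372.9480

1372.9480 units


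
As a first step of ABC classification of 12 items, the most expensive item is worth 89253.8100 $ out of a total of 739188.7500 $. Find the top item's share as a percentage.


Top item = 89253.8100
Total = 739188.7500
Percentage = 89253.8100 / 739188.7500 * 100 = 12.0746

12.0746%


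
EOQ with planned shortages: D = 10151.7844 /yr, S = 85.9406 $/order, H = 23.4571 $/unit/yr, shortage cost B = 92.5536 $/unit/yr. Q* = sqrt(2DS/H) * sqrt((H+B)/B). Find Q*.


sqrt(2DS/H) = 272.7396
sqrt((H+B)/B) = 1.1196
Q* = 272.7396 * 1.1196 = 305.3519

305.3519 units


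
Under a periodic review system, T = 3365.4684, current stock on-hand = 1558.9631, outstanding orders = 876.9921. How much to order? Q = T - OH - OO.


Inventory position = OH + OO = 1558.9631 + 876.9921 = 2435.9552
Q = 3365.4684 - 2435.9552 = 929.5132

929.5132 units


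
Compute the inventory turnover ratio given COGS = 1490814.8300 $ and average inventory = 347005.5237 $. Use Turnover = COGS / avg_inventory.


Turnover = 1490814.8300 / 347005.5237 = 4.2962

4.2962


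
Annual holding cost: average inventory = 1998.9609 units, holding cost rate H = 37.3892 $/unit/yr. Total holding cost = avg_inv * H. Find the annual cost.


Cost = 1998.9609 * 37.3892 = 74739.5489

74739.5489 $/yr


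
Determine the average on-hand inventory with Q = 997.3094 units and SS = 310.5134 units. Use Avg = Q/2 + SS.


Q/2 = 498.6547
Avg = 498.6547 + 310.5134 = 809.1681

809.1681 units


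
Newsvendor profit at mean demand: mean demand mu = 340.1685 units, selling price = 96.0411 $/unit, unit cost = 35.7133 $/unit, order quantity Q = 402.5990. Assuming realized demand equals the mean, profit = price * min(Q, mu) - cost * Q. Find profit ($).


Sales at mu = min(402.5990, 340.1685) = 340.1685
Revenue = 96.0411 * 340.1685 = 32670.1569
Total cost = 35.7133 * 402.5990 = 14378.1389
Profit = 32670.1569 - 14378.1389 = 18292.0181

18292.0181 $


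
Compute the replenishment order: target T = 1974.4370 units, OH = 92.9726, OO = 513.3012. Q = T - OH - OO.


Inventory position = OH + OO = 92.9726 + 513.3012 = 606.2738
Q = 1974.4370 - 606.2738 = 1368.1632

1368.1632 units


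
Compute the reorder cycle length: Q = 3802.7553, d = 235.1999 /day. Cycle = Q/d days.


Cycle = 3802.7553 / 235.1999 = 16.1682

16.1682 days


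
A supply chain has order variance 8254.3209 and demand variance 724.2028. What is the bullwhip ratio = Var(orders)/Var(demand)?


BW = 8254.3209 / 724.2028 = 11.3978

11.3978


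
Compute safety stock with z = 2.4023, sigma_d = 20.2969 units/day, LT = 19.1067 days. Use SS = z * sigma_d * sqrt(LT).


sqrt(LT) = sqrt(19.1067) = 4.3711
SS = 2.4023 * 20.2969 * 4.3711 = 213.1326

213.1326 units


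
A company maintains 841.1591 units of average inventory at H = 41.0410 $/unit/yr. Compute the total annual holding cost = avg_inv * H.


Cost = 841.1591 * 41.0410 = 34522.0106

34522.0106 $/yr


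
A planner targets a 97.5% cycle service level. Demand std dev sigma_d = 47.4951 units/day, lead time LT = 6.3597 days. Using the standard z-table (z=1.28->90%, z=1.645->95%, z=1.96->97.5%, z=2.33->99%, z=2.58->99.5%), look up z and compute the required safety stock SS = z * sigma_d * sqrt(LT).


From the table, SL = 97.5% corresponds to z = 1.96
sqrt(LT) = sqrt(6.3597) = 2.5218
SS = 1.96 * 47.4951 * 2.5218 = 234.7595

234.7595 units


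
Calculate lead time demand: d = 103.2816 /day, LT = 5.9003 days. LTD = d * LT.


LTD = 103.2816 * 5.9003 = 609.3924

609.3924 units


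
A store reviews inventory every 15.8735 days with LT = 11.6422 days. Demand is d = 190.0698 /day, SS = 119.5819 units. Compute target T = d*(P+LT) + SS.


P + LT = 27.5157
d*(P+LT) = 190.0698 * 27.5157 = 5229.9036
T = 5229.9036 + 119.5819 = 5349.4855

5349.4855 units


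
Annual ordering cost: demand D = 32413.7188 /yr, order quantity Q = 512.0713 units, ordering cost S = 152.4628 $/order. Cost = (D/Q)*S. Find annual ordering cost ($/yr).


Number of orders = D/Q = 63.2992
Cost = 63.2992 * 152.4628 = 9650.7778

9650.7778 $/yr


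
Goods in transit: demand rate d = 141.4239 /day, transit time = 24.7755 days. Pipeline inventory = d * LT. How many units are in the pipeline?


Pipeline = 141.4239 * 24.7755 = 3503.8478

3503.8478 units


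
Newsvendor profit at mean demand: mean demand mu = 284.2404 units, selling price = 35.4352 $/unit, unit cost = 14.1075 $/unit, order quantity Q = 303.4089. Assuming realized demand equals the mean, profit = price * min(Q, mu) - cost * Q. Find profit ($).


Sales at mu = min(303.4089, 284.2404) = 284.2404
Revenue = 35.4352 * 284.2404 = 10072.1154
Total cost = 14.1075 * 303.4089 = 4280.3411
Profit = 10072.1154 - 4280.3411 = 5791.7744

5791.7744 $


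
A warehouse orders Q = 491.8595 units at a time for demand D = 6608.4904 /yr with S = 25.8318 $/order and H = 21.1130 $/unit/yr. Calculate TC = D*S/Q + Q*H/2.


Ordering cost = D*S/Q = 347.0690
Holding cost = Q*H/2 = 5192.3148
TC = 347.0690 + 5192.3148 = 5539.3838

5539.3838 $/yr


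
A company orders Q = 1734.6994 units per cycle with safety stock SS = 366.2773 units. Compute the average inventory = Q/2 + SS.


Q/2 = 867.3497
Avg = 867.3497 + 366.2773 = 1233.6270

1233.6270 units


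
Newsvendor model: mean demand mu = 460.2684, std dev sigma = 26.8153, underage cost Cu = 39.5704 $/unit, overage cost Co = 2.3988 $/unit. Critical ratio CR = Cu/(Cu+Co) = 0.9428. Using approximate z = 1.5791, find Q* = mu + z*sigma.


CR = Cu/(Cu+Co) = 39.5704/(39.5704+2.3988) = 0.9428
z = 1.5791
Q* = 460.2684 + 1.5791 * 26.8153 = 502.6124

502.6124 units


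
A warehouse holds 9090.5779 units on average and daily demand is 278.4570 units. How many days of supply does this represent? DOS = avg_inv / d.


DOS = 9090.5779 / 278.4570 = 32.6463

32.6463 days


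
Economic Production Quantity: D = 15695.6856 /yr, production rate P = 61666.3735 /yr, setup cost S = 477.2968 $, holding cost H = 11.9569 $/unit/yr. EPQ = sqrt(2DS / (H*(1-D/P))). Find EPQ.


1 - D/P = 1 - 0.2545 = 0.7455
H*(1-D/P) = 8.9136
2DS = 14983001.0214
EPQ = sqrt(1680922.2215) = 1296.5038

1296.5038 units


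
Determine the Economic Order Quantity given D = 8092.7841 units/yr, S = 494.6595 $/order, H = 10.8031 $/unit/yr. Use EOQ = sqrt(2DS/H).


2*D*S = 2 * 8092.7841 * 494.6595 = 8006345.0730
2*D*S/H = 741115.5199
EOQ = sqrt(741115.5199) = 860.8807

860.8807 units


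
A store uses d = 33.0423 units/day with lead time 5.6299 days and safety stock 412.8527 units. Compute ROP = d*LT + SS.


d*LT = 33.0423 * 5.6299 = 186.0248
ROP = 186.0248 + 412.8527 = 598.8775

598.8775 units


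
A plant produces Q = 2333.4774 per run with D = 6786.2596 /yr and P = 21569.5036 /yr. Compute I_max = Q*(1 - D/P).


D/P = 0.3146
1 - D/P = 0.6854
I_max = 2333.4774 * 0.6854 = 1599.3120

1599.3120 units


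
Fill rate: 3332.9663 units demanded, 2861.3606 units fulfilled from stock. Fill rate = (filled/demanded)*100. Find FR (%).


FR = 2861.3606 / 3332.9663 * 100 = 85.8503

85.8503%


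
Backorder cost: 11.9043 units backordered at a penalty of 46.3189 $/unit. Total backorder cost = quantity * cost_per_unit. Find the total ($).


Total = 11.9043 * 46.3189 = 551.3941

551.3941 $


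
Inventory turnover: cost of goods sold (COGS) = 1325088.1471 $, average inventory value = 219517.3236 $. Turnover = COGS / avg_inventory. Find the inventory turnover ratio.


Turnover = 1325088.1471 / 219517.3236 = 6.0364

6.0364


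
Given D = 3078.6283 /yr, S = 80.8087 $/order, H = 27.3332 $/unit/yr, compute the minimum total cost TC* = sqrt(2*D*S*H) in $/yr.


2*D*S*H = 13599904.2973
TC* = sqrt(13599904.2973) = 3687.8048

3687.8048 $/yr


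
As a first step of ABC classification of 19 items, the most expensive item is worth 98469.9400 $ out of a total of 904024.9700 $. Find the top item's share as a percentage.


Top item = 98469.9400
Total = 904024.9700
Percentage = 98469.9400 / 904024.9700 * 100 = 10.8924

10.8924%


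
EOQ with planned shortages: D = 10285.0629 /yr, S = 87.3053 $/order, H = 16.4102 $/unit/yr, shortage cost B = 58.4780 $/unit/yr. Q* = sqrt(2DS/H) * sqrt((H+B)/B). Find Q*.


sqrt(2DS/H) = 330.8124
sqrt((H+B)/B) = 1.1316
Q* = 330.8124 * 1.1316 = 374.3625

374.3625 units


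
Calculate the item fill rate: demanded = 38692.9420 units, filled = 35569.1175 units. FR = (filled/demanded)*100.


FR = 35569.1175 / 38692.9420 * 100 = 91.9266

91.9266%


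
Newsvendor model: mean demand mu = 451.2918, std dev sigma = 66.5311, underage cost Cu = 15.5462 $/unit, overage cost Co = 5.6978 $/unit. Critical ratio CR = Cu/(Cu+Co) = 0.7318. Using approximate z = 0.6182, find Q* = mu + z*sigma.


CR = Cu/(Cu+Co) = 15.5462/(15.5462+5.6978) = 0.7318
z = 0.6182
Q* = 451.2918 + 0.6182 * 66.5311 = 492.4213

492.4213 units


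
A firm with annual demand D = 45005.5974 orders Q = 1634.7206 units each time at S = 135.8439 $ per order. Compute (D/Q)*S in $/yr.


Number of orders = D/Q = 27.5311
Cost = 27.5311 * 135.8439 = 3739.9271

3739.9271 $/yr


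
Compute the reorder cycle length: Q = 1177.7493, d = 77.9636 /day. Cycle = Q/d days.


Cycle = 1177.7493 / 77.9636 = 15.1064

15.1064 days


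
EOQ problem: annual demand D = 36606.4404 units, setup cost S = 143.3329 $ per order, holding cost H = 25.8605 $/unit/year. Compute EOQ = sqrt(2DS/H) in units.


2*D*S = 2 * 36606.4404 * 143.3329 = 10493814.5224
2*D*S/H = 405785.4459
EOQ = sqrt(405785.4459) = 637.0129

637.0129 units


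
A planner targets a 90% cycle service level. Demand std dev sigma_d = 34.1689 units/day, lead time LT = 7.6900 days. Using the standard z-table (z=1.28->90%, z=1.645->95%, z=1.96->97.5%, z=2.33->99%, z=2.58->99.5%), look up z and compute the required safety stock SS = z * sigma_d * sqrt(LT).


From the table, SL = 90% corresponds to z = 1.28
sqrt(LT) = sqrt(7.6900) = 2.7731
SS = 1.28 * 34.1689 * 2.7731 = 121.2842

121.2842 units


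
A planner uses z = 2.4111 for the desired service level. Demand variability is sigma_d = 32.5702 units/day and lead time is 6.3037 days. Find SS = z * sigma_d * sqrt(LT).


sqrt(LT) = sqrt(6.3037) = 2.5107
SS = 2.4111 * 32.5702 * 2.5107 = 197.1666

197.1666 units


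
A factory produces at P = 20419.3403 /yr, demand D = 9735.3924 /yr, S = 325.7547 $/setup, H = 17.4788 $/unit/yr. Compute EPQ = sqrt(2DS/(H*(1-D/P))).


1 - D/P = 1 - 0.4768 = 0.5232
H*(1-D/P) = 9.1454
2DS = 6342699.6613
EPQ = sqrt(693541.5419) = 832.7914

832.7914 units


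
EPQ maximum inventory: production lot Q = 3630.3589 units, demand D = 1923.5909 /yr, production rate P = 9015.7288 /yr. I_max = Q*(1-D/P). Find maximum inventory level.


D/P = 0.2134
1 - D/P = 0.7866
I_max = 3630.3589 * 0.7866 = 2855.7875

2855.7875 units


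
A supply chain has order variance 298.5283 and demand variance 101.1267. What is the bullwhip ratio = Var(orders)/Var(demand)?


BW = 298.5283 / 101.1267 = 2.9520

2.9520


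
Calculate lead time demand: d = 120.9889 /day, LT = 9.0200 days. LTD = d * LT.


LTD = 120.9889 * 9.0200 = 1091.3199

1091.3199 units


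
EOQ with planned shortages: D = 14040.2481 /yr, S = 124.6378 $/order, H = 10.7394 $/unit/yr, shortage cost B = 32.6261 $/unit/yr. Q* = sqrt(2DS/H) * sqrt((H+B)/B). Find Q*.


sqrt(2DS/H) = 570.8701
sqrt((H+B)/B) = 1.1529
Q* = 570.8701 * 1.1529 = 658.1530

658.1530 units


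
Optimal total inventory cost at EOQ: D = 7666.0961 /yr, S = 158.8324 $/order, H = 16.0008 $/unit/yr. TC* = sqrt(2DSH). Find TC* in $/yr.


2*D*S*H = 38965930.3493
TC* = sqrt(38965930.3493) = 6242.2696

6242.2696 $/yr
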